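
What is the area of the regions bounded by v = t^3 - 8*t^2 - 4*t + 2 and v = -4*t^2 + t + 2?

443/6

Set the curves equal: t^3 - 8*t^2 - 4*t + 2 = -4*t^2 + t + 2, so t^3 - 4*t^2 - 5*t = 0, which factors as t*(t - 5)*(t + 1) = 0. The curves meet at t = -1, 0, 5.
On [-1, 0], v = t^3 - 8*t^2 - 4*t + 2 is on top; that piece has area ∫[-1,0] (t^3 - 4*t^2 - 5*t) dt = 11/12.
On [0, 5], v = -4*t^2 + t + 2 is on top; that piece has area ∫[0,5] (-(t^3 - 4*t^2 - 5*t)) dt = 875/12.
Total enclosed area = 11/12 + 875/12 = 443/6.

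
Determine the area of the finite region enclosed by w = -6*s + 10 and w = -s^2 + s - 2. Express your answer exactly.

Set the curves equal: -6*s + 10 = -s^2 + s - 2, so s^2 - 7*s + 12 = 0, which factors as (s - 4)*(s - 3) = 0. The curves meet at s = 3, 4.
On [3, 4], w = -s^2 + s - 2 is on top; that piece has area ∫[3,4] (-(s^2 - 7*s + 12)) ds = 1/6.

1/6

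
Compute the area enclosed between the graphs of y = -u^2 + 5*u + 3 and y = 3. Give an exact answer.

Set the curves equal: -u^2 + 5*u + 3 = 3, so -u^2 + 5*u = 0, which factors as -u*(u - 5) = 0. The curves meet at u = 0, 5.
On [0, 5], y = -u^2 + 5*u + 3 is on top; that piece has area ∫[0,5] (-u^2 + 5*u) du = 125/6.

125/6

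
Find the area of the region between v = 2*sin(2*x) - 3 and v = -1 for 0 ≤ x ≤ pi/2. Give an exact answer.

On [0, pi/2], (2*sin(2*x) - 3) - (-1) = 2*sin(2*x) - 2 is ≤ 0 throughout, so the area is a single integral of |2*sin(2*x) - 2|.
∫[0,pi/2] (2*sin(2*x) - 2) dx = 2 - pi; the area of that piece is -2 + pi.

-2 + pi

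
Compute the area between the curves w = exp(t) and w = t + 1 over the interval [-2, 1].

On [-2, 1], (exp(t)) - (t + 1) = -t + exp(t) - 1 is ≥ 0 throughout, so the area is a single integral of |-t + exp(t) - 1|.
∫[-2,1] (-t + exp(t) - 1) dt = -3/2 - exp(-2) + exp(1).

-3/2 - exp(-2) + exp(1)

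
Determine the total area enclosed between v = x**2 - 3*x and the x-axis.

9/2

The curve meets the x-axis where x**2 - 3*x = 0, i.e. x*(x - 3) = 0, at x = 0, 3.
On [0, 3] the curve lies below the axis; ∫[0,3] (x**2 - 3*x) dx = -9/2, giving area 9/2.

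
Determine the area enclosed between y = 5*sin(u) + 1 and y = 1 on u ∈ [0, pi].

On [0, pi], (5*sin(u) + 1) - (1) = 5*sin(u) is ≥ 0 throughout, so the area is a single integral of |5*sin(u)|.
∫[0,pi] (5*sin(u)) du = 10.

10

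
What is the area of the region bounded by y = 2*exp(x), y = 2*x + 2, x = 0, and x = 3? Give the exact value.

-17 + 2*exp(3)

On [0, 3], (2*exp(x)) - (2*x + 2) = -2*x + 2*exp(x) - 2 is ≥ 0 throughout, so the area is a single integral of |-2*x + 2*exp(x) - 2|.
∫[0,3] (-2*x + 2*exp(x) - 2) dx = -17 + 2*exp(3).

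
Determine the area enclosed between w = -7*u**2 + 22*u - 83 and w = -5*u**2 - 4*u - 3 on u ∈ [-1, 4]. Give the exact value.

745/3

On [-1, 4], (-7*u**2 + 22*u - 83) - (-5*u**2 - 4*u - 3) = -2*u**2 + 26*u - 80 is ≤ 0 throughout, so the area is a single integral of |-2*u**2 + 26*u - 80|.
∫[-1,4] (-2*u**2 + 26*u - 80) du = -745/3; the area of that piece is 745/3.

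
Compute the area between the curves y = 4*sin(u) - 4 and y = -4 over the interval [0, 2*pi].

The difference (4*sin(u) - 4) - (-4) = 4*sin(u) changes sign at u = pi inside [0, 2*pi], so split the integral there.
∫[0,pi] (4*sin(u)) du = 8.
∫[pi,2*pi] (4*sin(u)) du = -8; the area of that piece is 8.
Total area = 8 + 8 = 16.

16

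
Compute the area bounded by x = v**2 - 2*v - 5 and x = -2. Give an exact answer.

Both boundary curves give x as a function of v, so integrate with respect to v. Setting them equal: v**2 - 2*v - 3 = 0, i.e. (v - 3)*(v + 1) = 0, so they meet at v = -1, 3.
For v in [-1, 3], x = v**2 - 2*v - 5 is on the left; area = ∫[-1,3] (-(v**2 - 2*v - 3)) dv = 32/3.

32/3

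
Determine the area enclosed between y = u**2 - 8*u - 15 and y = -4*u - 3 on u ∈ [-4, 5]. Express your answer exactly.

301/3

The difference (u**2 - 8*u - 15) - (-4*u - 3) = u**2 - 4*u - 12 changes sign at u = -2 inside [-4, 5], so split the integral there.
∫[-4,-2] (u**2 - 4*u - 12) du = 56/3.
∫[-2,5] (u**2 - 4*u - 12) du = -245/3; the area of that piece is 245/3.
Total area = 56/3 + 245/3 = 301/3.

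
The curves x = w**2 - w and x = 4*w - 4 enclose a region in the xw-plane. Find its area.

Both boundary curves give x as a function of w, so integrate with respect to w. Setting them equal: w**2 - 5*w + 4 = 0, i.e. (w - 4)*(w - 1) = 0, so they meet at w = 1, 4.
For w in [1, 4], x = w**2 - w is on the left; area = ∫[1,4] (-(w**2 - 5*w + 4)) dw = 9/2.

9/2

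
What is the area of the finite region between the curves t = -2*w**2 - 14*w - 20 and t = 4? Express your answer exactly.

Both boundary curves give t as a function of w, so integrate with respect to w. Setting them equal: -2*w**2 - 14*w - 24 = 0, i.e. -2*(w + 3)*(w + 4) = 0, so they meet at w = -4, -3.
For w in [-4, -3], t = -2*w**2 - 14*w - 20 is on the right; area = ∫[-4,-3] (-2*w**2 - 14*w - 24) dw = 1/3.

1/3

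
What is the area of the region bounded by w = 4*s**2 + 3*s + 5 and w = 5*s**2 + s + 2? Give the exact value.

32/3

Set the curves equal: 4*s**2 + 3*s + 5 = 5*s**2 + s + 2, so -s**2 + 2*s + 3 = 0, which factors as -(s - 3)*(s + 1) = 0. The curves meet at s = -1, 3.
On [-1, 3], w = 4*s**2 + 3*s + 5 is on top; that piece has area ∫[-1,3] (-s**2 + 2*s + 3) ds = 32/3.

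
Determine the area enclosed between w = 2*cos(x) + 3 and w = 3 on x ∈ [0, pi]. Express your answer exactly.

The difference (2*cos(x) + 3) - (3) = 2*cos(x) changes sign at x = pi/2 inside [0, pi], so split the integral there.
∫[0,pi/2] (2*cos(x)) dx = 2.
∫[pi/2,pi] (2*cos(x)) dx = -2; the area of that piece is 2.
Total area = 2 + 2 = 4.

4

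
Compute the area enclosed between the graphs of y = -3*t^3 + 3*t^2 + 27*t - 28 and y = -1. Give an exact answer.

Set the curves equal: -3*t^3 + 3*t^2 + 27*t - 28 = -1, so -3*t^3 + 3*t^2 + 27*t - 27 = 0, which factors as -3*(t - 3)*(t - 1)*(t + 3) = 0. The curves meet at t = -3, 1, 3.
On [-3, 1], y = -1 is on top; that piece has area ∫[-3,1] (-(-3*t^3 + 3*t^2 + 27*t - 27)) dt = 128.
On [1, 3], y = -3*t^3 + 3*t^2 + 27*t - 28 is on top; that piece has area ∫[1,3] (-3*t^3 + 3*t^2 + 27*t - 27) dt = 20.
Total enclosed area = 128 + 20 = 148.

148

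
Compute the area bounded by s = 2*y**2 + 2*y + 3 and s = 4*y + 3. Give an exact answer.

Both boundary curves give s as a function of y, so integrate with respect to y. Setting them equal: 2*y**2 - 2*y = 0, i.e. 2*y*(y - 1) = 0, so they meet at y = 0, 1.
For y in [0, 1], s = 2*y**2 + 2*y + 3 is on the left; area = ∫[0,1] (-(2*y**2 - 2*y)) dy = 1/3.

1/3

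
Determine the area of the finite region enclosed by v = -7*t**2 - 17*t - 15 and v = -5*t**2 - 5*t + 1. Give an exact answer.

Set the curves equal: -7*t**2 - 17*t - 15 = -5*t**2 - 5*t + 1, so -2*t**2 - 12*t - 16 = 0, which factors as -2*(t + 2)*(t + 4) = 0. The curves meet at t = -4, -2.
On [-4, -2], v = -7*t**2 - 17*t - 15 is on top; that piece has area ∫[-4,-2] (-2*t**2 - 12*t - 16) dt = 8/3.

8/3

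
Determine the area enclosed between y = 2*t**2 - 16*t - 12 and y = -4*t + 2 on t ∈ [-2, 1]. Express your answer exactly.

The difference (2*t**2 - 16*t - 12) - (-4*t + 2) = 2*t**2 - 12*t - 14 changes sign at t = -1 inside [-2, 1], so split the integral there.
∫[-2,-1] (2*t**2 - 12*t - 14) dt = 26/3.
∫[-1,1] (2*t**2 - 12*t - 14) dt = -80/3; the area of that piece is 80/3.
Total area = 26/3 + 80/3 = 106/3.

106/3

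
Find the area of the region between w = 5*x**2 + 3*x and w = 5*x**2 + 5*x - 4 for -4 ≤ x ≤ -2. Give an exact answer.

On [-4, -2], (5*x**2 + 3*x) - (5*x**2 + 5*x - 4) = -2*x + 4 is ≥ 0 throughout, so the area is a single integral of |-2*x + 4|.
∫[-4,-2] (-2*x + 4) dx = 20.

20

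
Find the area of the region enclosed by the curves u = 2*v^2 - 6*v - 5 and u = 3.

125/3

Both boundary curves give u as a function of v, so integrate with respect to v. Setting them equal: 2*v^2 - 6*v - 8 = 0, i.e. 2*(v - 4)*(v + 1) = 0, so they meet at v = -1, 4.
For v in [-1, 4], u = 2*v^2 - 6*v - 5 is on the left; area = ∫[-1,4] (-(2*v^2 - 6*v - 8)) dv = 125/3.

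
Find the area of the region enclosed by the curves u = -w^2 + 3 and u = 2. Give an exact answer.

Both boundary curves give u as a function of w, so integrate with respect to w. Setting them equal: -w^2 + 1 = 0, i.e. -(w - 1)*(w + 1) = 0, so they meet at w = -1, 1.
For w in [-1, 1], u = -w^2 + 3 is on the right; area = ∫[-1,1] (-w^2 + 1) dw = 4/3.

4/3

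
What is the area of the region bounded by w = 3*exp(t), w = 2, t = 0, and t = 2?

-7 + 3*exp(2)

On [0, 2], (3*exp(t)) - (2) = 3*exp(t) - 2 is ≥ 0 throughout, so the area is a single integral of |3*exp(t) - 2|.
∫[0,2] (3*exp(t) - 2) dt = -7 + 3*exp(2).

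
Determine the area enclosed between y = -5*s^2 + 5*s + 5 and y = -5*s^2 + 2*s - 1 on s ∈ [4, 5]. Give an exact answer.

On [4, 5], (-5*s^2 + 5*s + 5) - (-5*s^2 + 2*s - 1) = 3*s + 6 is ≥ 0 throughout, so the area is a single integral of |3*s + 6|.
∫[4,5] (3*s + 6) ds = 39/2.

39/2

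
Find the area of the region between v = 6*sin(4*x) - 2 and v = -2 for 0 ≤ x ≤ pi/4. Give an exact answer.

3

On [0, pi/4], (6*sin(4*x) - 2) - (-2) = 6*sin(4*x) is ≥ 0 throughout, so the area is a single integral of |6*sin(4*x)|.
∫[0,pi/4] (6*sin(4*x)) dx = 3.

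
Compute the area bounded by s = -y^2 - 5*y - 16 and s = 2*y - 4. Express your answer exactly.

1/6

Both boundary curves give s as a function of y, so integrate with respect to y. Setting them equal: -y^2 - 7*y - 12 = 0, i.e. -(y + 3)*(y + 4) = 0, so they meet at y = -4, -3.
For y in [-4, -3], s = -y^2 - 5*y - 16 is on the right; area = ∫[-4,-3] (-y^2 - 7*y - 12) dy = 1/6.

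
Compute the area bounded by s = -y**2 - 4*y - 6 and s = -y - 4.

1/6

Both boundary curves give s as a function of y, so integrate with respect to y. Setting them equal: -y**2 - 3*y - 2 = 0, i.e. -(y + 1)*(y + 2) = 0, so they meet at y = -2, -1.
For y in [-2, -1], s = -y**2 - 4*y - 6 is on the right; area = ∫[-2,-1] (-y**2 - 3*y - 2) dy = 1/6.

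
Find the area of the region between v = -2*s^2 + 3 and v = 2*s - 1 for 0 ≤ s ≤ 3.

The difference (-2*s^2 + 3) - (2*s - 1) = -2*s^2 - 2*s + 4 changes sign at s = 1 inside [0, 3], so split the integral there.
∫[0,1] (-2*s^2 - 2*s + 4) ds = 7/3.
∫[1,3] (-2*s^2 - 2*s + 4) ds = -52/3; the area of that piece is 52/3.
Total area = 7/3 + 52/3 = 59/3.

59/3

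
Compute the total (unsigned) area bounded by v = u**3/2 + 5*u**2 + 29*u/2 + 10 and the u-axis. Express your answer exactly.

The curve meets the u-axis where u**3/2 + 5*u**2 + 29*u/2 + 10 = 0, i.e. (u + 1)*(u + 4)*(u + 5)/2 = 0, at u = -5, -4, -1.
On [-5, -4] the curve lies above the axis; ∫[-5,-4] (u**3/2 + 5*u**2 + 29*u/2 + 10) du = 7/24, giving area 7/24.
On [-4, -1] the curve lies below the axis; ∫[-4,-1] (u**3/2 + 5*u**2 + 29*u/2 + 10) du = -45/8, giving area 45/8.
Total area = 7/24 + 45/8 = 71/12.

71/12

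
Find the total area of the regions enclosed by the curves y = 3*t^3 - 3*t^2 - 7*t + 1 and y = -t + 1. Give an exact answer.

37/4

Set the curves equal: 3*t^3 - 3*t^2 - 7*t + 1 = -t + 1, so 3*t^3 - 3*t^2 - 6*t = 0, which factors as 3*t*(t - 2)*(t + 1) = 0. The curves meet at t = -1, 0, 2.
On [-1, 0], y = 3*t^3 - 3*t^2 - 7*t + 1 is on top; that piece has area ∫[-1,0] (3*t^3 - 3*t^2 - 6*t) dt = 5/4.
On [0, 2], y = -t + 1 is on top; that piece has area ∫[0,2] (-(3*t^3 - 3*t^2 - 6*t)) dt = 8.
Total enclosed area = 5/4 + 8 = 37/4.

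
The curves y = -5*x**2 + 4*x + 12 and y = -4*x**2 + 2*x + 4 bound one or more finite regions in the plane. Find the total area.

36

Set the curves equal: -5*x**2 + 4*x + 12 = -4*x**2 + 2*x + 4, so -x**2 + 2*x + 8 = 0, which factors as -(x - 4)*(x + 2) = 0. The curves meet at x = -2, 4.
On [-2, 4], y = -5*x**2 + 4*x + 12 is on top; that piece has area ∫[-2,4] (-x**2 + 2*x + 8) dx = 36.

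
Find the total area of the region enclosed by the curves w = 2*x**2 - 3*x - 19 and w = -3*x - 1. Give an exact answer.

Set the curves equal: 2*x**2 - 3*x - 19 = -3*x - 1, so 2*x**2 - 18 = 0, which factors as 2*(x - 3)*(x + 3) = 0. The curves meet at x = -3, 3.
On [-3, 3], w = -3*x - 1 is on top; that piece has area ∫[-3,3] (-(2*x**2 - 18)) dx = 72.

72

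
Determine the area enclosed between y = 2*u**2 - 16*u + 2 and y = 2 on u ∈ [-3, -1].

244/3

On [-3, -1], (2*u**2 - 16*u + 2) - (2) = 2*u**2 - 16*u is ≥ 0 throughout, so the area is a single integral of |2*u**2 - 16*u|.
∫[-3,-1] (2*u**2 - 16*u) du = 244/3.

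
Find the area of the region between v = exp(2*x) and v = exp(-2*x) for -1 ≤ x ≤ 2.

The difference (exp(2*x)) - (exp(-2*x)) = exp(2*x) - exp(-2*x) changes sign at x = 0 inside [-1, 2], so split the integral there.
∫[-1,0] (exp(2*x) - exp(-2*x)) dx = -exp(2)/2 - exp(-2)/2 + 1; the area of that piece is -1 + exp(-2)/2 + exp(2)/2.
∫[0,2] (exp(2*x) - exp(-2*x)) dx = -1 + exp(-4)/2 + exp(4)/2.
Total area = (-1 + exp(-2)/2 + exp(2)/2) + (-1 + exp(-4)/2 + exp(4)/2) = -2 + exp(-4)/2 + exp(-2)/2 + exp(2)/2 + exp(4)/2.

-2 + exp(-4)/2 + exp(-2)/2 + exp(2)/2 + exp(4)/2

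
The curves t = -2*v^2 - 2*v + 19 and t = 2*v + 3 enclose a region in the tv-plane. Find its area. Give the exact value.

Both boundary curves give t as a function of v, so integrate with respect to v. Setting them equal: -2*v^2 - 4*v + 16 = 0, i.e. -2*(v - 2)*(v + 4) = 0, so they meet at v = -4, 2.
For v in [-4, 2], t = -2*v^2 - 2*v + 19 is on the right; area = ∫[-4,2] (-2*v^2 - 4*v + 16) dv = 72.

72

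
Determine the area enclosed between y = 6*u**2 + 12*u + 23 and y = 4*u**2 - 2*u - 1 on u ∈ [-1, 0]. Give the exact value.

53/3

On [-1, 0], (6*u**2 + 12*u + 23) - (4*u**2 - 2*u - 1) = 2*u**2 + 14*u + 24 is ≥ 0 throughout, so the area is a single integral of |2*u**2 + 14*u + 24|.
∫[-1,0] (2*u**2 + 14*u + 24) du = 53/3.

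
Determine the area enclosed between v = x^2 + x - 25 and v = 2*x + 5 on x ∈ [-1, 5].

On [-1, 5], (x^2 + x - 25) - (2*x + 5) = x^2 - x - 30 is ≤ 0 throughout, so the area is a single integral of |x^2 - x - 30|.
∫[-1,5] (x^2 - x - 30) dx = -150; the area of that piece is 150.

150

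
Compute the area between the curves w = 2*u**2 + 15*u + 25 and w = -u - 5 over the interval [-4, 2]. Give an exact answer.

404/3

The difference (2*u**2 + 15*u + 25) - (-u - 5) = 2*u**2 + 16*u + 30 changes sign at u = -3 inside [-4, 2], so split the integral there.
∫[-4,-3] (2*u**2 + 16*u + 30) du = -4/3; the area of that piece is 4/3.
∫[-3,2] (2*u**2 + 16*u + 30) du = 400/3.
Total area = 4/3 + 400/3 = 404/3.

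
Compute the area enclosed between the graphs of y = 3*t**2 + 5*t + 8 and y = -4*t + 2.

Set the curves equal: 3*t**2 + 5*t + 8 = -4*t + 2, so 3*t**2 + 9*t + 6 = 0, which factors as 3*(t + 1)*(t + 2) = 0. The curves meet at t = -2, -1.
On [-2, -1], y = -4*t + 2 is on top; that piece has area ∫[-2,-1] (-(3*t**2 + 9*t + 6)) dt = 1/2.

1/2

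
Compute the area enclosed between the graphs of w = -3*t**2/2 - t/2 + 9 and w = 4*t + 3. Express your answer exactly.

125/4

Set the curves equal: -3*t**2/2 - t/2 + 9 = 4*t + 3, so -3*t**2/2 - 9*t/2 + 6 = 0, which factors as -3*(t - 1)*(t + 4)/2 = 0. The curves meet at t = -4, 1.
On [-4, 1], w = -3*t**2/2 - t/2 + 9 is on top; that piece has area ∫[-4,1] (-3*t**2/2 - 9*t/2 + 6) dt = 125/4.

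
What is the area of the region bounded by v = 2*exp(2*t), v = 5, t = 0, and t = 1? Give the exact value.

-9 - 11*log(2)/2 + log(10)/2 + 9*log(5)/2 + exp(2)

The difference (2*exp(2*t)) - (5) = 2*exp(2*t) - 5 changes sign at t = -log(2)/2 + log(5)/2 inside [0, 1], so split the integral there.
∫[0,-log(2)/2 + log(5)/2] (2*exp(2*t) - 5) dt = log(4*sqrt(10)/125) + 3/2; the area of that piece is -3/2 + log(25*sqrt(10)/8).
∫[-log(2)/2 + log(5)/2,1] (2*exp(2*t) - 5) dt = -15/2 - 5*log(2)/2 + 5*log(5)/2 + exp(2).
Total area = (-3/2 + log(25*sqrt(10)/8)) + (-15/2 - 5*log(2)/2 + 5*log(5)/2 + exp(2)) = -9 - 11*log(2)/2 + log(10)/2 + 9*log(5)/2 + exp(2).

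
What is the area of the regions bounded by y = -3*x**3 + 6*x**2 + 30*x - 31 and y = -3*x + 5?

937/4

Set the curves equal: -3*x**3 + 6*x**2 + 30*x - 31 = -3*x + 5, so -3*x**3 + 6*x**2 + 33*x - 36 = 0, which factors as -3*(x - 4)*(x - 1)*(x + 3) = 0. The curves meet at x = -3, 1, 4.
On [-3, 1], y = -3*x + 5 is on top; that piece has area ∫[-3,1] (-(-3*x**3 + 6*x**2 + 33*x - 36)) dx = 160.
On [1, 4], y = -3*x**3 + 6*x**2 + 30*x - 31 is on top; that piece has area ∫[1,4] (-3*x**3 + 6*x**2 + 33*x - 36) dx = 297/4.
Total enclosed area = 160 + 297/4 = 937/4.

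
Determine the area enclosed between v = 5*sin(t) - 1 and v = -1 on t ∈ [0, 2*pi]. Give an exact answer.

The difference (5*sin(t) - 1) - (-1) = 5*sin(t) changes sign at t = pi inside [0, 2*pi], so split the integral there.
∫[0,pi] (5*sin(t)) dt = 10.
∫[pi,2*pi] (5*sin(t)) dt = -10; the area of that piece is 10.
Total area = 10 + 10 = 20.

20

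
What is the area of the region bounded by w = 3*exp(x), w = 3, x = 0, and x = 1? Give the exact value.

-6 + 3*exp(1)

On [0, 1], (3*exp(x)) - (3) = 3*exp(x) - 3 is ≥ 0 throughout, so the area is a single integral of |3*exp(x) - 3|.
∫[0,1] (3*exp(x) - 3) dx = -6 + 3*exp(1).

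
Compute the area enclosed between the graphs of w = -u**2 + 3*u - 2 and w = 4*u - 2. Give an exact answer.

1/6

Set the curves equal: -u**2 + 3*u - 2 = 4*u - 2, so -u**2 - u = 0, which factors as -u*(u + 1) = 0. The curves meet at u = -1, 0.
On [-1, 0], w = -u**2 + 3*u - 2 is on top; that piece has area ∫[-1,0] (-u**2 - u) du = 1/6.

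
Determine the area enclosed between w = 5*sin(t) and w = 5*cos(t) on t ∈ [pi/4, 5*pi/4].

10*sqrt(2)

On [pi/4, 5*pi/4], (5*sin(t)) - (5*cos(t)) = 5*sin(t) - 5*cos(t) is ≥ 0 throughout, so the area is a single integral of |5*sin(t) - 5*cos(t)|.
∫[pi/4,5*pi/4] (5*sin(t) - 5*cos(t)) dt = 10*sqrt(2).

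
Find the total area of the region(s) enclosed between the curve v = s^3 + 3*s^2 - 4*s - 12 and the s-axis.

The curve meets the s-axis where s^3 + 3*s^2 - 4*s - 12 = 0, i.e. (s - 2)*(s + 2)*(s + 3) = 0, at s = -3, -2, 2.
On [-3, -2] the curve lies above the axis; ∫[-3,-2] (s^3 + 3*s^2 - 4*s - 12) ds = 3/4, giving area 3/4.
On [-2, 2] the curve lies below the axis; ∫[-2,2] (s^3 + 3*s^2 - 4*s - 12) ds = -32, giving area 32.
Total area = 3/4 + 32 = 131/4.

131/4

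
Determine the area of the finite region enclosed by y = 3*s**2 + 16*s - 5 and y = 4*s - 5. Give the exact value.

32

Set the curves equal: 3*s**2 + 16*s - 5 = 4*s - 5, so 3*s**2 + 12*s = 0, which factors as 3*s*(s + 4) = 0. The curves meet at s = -4, 0.
On [-4, 0], y = 4*s - 5 is on top; that piece has area ∫[-4,0] (-(3*s**2 + 12*s)) ds = 32.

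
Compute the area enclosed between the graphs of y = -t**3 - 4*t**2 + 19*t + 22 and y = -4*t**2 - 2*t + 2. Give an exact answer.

Set the curves equal: -t**3 - 4*t**2 + 19*t + 22 = -4*t**2 - 2*t + 2, so -t**3 + 21*t + 20 = 0, which factors as -(t - 5)*(t + 1)*(t + 4) = 0. The curves meet at t = -4, -1, 5.
On [-4, -1], y = -4*t**2 - 2*t + 2 is on top; that piece has area ∫[-4,-1] (-(-t**3 + 21*t + 20)) dt = 135/4.
On [-1, 5], y = -t**3 - 4*t**2 + 19*t + 22 is on top; that piece has area ∫[-1,5] (-t**3 + 21*t + 20) dt = 216.
Total enclosed area = 135/4 + 216 = 999/4.

999/4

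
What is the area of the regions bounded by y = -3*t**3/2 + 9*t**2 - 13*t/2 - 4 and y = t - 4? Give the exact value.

393/8

Set the curves equal: -3*t**3/2 + 9*t**2 - 13*t/2 - 4 = t - 4, so -3*t**3/2 + 9*t**2 - 15*t/2 = 0, which factors as -3*t*(t - 5)*(t - 1)/2 = 0. The curves meet at t = 0, 1, 5.
On [0, 1], y = t - 4 is on top; that piece has area ∫[0,1] (-(-3*t**3/2 + 9*t**2 - 15*t/2)) dt = 9/8.
On [1, 5], y = -3*t**3/2 + 9*t**2 - 13*t/2 - 4 is on top; that piece has area ∫[1,5] (-3*t**3/2 + 9*t**2 - 15*t/2) dt = 48.
Total enclosed area = 9/8 + 48 = 393/8.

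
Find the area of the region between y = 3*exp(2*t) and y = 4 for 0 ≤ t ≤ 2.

-21/2 - 4*log(3) + 8*log(2) + 3*exp(4)/2

The difference (3*exp(2*t)) - (4) = 3*exp(2*t) - 4 changes sign at t = -log(3)/2 + log(2) inside [0, 2], so split the integral there.
∫[0,-log(3)/2 + log(2)] (3*exp(2*t) - 4) dt = log(9/16) + 1/2; the area of that piece is -1/2 + log(16/9).
∫[-log(3)/2 + log(2),2] (3*exp(2*t) - 4) dt = -10 - 2*log(3) + 4*log(2) + 3*exp(4)/2.
Total area = (-1/2 + log(16/9)) + (-10 - 2*log(3) + 4*log(2) + 3*exp(4)/2) = -21/2 - 4*log(3) + 8*log(2) + 3*exp(4)/2.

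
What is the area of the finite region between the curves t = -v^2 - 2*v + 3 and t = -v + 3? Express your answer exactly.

1/6

Both boundary curves give t as a function of v, so integrate with respect to v. Setting them equal: -v^2 - v = 0, i.e. -v*(v + 1) = 0, so they meet at v = -1, 0.
For v in [-1, 0], t = -v^2 - 2*v + 3 is on the right; area = ∫[-1,0] (-v^2 - v) dv = 1/6.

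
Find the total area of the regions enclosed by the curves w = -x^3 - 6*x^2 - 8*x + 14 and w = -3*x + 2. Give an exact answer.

Set the curves equal: -x^3 - 6*x^2 - 8*x + 14 = -3*x + 2, so -x^3 - 6*x^2 - 5*x + 12 = 0, which factors as -(x - 1)*(x + 3)*(x + 4) = 0. The curves meet at x = -4, -3, 1.
On [-4, -3], w = -3*x + 2 is on top; that piece has area ∫[-4,-3] (-(-x^3 - 6*x^2 - 5*x + 12)) dx = 3/4.
On [-3, 1], w = -x^3 - 6*x^2 - 8*x + 14 is on top; that piece has area ∫[-3,1] (-x^3 - 6*x^2 - 5*x + 12) dx = 32.
Total enclosed area = 3/4 + 32 = 131/4.

131/4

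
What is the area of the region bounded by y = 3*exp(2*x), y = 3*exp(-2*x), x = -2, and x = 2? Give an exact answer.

-6 + 3*exp(-4) + 3*exp(4)

The difference (3*exp(2*x)) - (3*exp(-2*x)) = 3*exp(2*x) - 3*exp(-2*x) changes sign at x = 0 inside [-2, 2], so split the integral there.
∫[-2,0] (3*exp(2*x) - 3*exp(-2*x)) dx = -3*exp(4)/2 - 3*exp(-4)/2 + 3; the area of that piece is -3 + 3*exp(-4)/2 + 3*exp(4)/2.
∫[0,2] (3*exp(2*x) - 3*exp(-2*x)) dx = -3 + 3*exp(-4)/2 + 3*exp(4)/2.
Total area = (-3 + 3*exp(-4)/2 + 3*exp(4)/2) + (-3 + 3*exp(-4)/2 + 3*exp(4)/2) = -6 + 3*exp(-4) + 3*exp(4).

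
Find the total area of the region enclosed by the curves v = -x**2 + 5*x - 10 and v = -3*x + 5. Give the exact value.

Set the curves equal: -x**2 + 5*x - 10 = -3*x + 5, so -x**2 + 8*x - 15 = 0, which factors as -(x - 5)*(x - 3) = 0. The curves meet at x = 3, 5.
On [3, 5], v = -x**2 + 5*x - 10 is on top; that piece has area ∫[3,5] (-x**2 + 8*x - 15) dx = 4/3.

4/3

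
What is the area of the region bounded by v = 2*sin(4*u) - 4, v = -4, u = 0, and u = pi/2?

2

The difference (2*sin(4*u) - 4) - (-4) = 2*sin(4*u) changes sign at u = pi/4 inside [0, pi/2], so split the integral there.
∫[0,pi/4] (2*sin(4*u)) du = 1.
∫[pi/4,pi/2] (2*sin(4*u)) du = -1; the area of that piece is 1.
Total area = 1 + 1 = 2.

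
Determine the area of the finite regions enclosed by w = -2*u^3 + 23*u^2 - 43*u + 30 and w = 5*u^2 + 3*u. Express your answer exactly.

16

Set the curves equal: -2*u^3 + 23*u^2 - 43*u + 30 = 5*u^2 + 3*u, so -2*u^3 + 18*u^2 - 46*u + 30 = 0, which factors as -2*(u - 5)*(u - 3)*(u - 1) = 0. The curves meet at u = 1, 3, 5.
On [1, 3], w = 5*u^2 + 3*u is on top; that piece has area ∫[1,3] (-(-2*u^3 + 18*u^2 - 46*u + 30)) du = 8.
On [3, 5], w = -2*u^3 + 23*u^2 - 43*u + 30 is on top; that piece has area ∫[3,5] (-2*u^3 + 18*u^2 - 46*u + 30) du = 8.
Total enclosed area = 8 + 8 = 16.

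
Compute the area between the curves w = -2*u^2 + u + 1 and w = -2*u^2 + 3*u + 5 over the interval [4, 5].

13

On [4, 5], (-2*u^2 + u + 1) - (-2*u^2 + 3*u + 5) = -2*u - 4 is ≤ 0 throughout, so the area is a single integral of |-2*u - 4|.
∫[4,5] (-2*u - 4) du = -13; the area of that piece is 13.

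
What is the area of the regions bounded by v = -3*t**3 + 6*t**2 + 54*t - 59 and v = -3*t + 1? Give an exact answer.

2521/4

Set the curves equal: -3*t**3 + 6*t**2 + 54*t - 59 = -3*t + 1, so -3*t**3 + 6*t**2 + 57*t - 60 = 0, which factors as -3*(t - 5)*(t - 1)*(t + 4) = 0. The curves meet at t = -4, 1, 5.
On [-4, 1], v = -3*t + 1 is on top; that piece has area ∫[-4,1] (-(-3*t**3 + 6*t**2 + 57*t - 60)) dt = 1625/4.
On [1, 5], v = -3*t**3 + 6*t**2 + 54*t - 59 is on top; that piece has area ∫[1,5] (-3*t**3 + 6*t**2 + 57*t - 60) dt = 224.
Total enclosed area = 1625/4 + 224 = 2521/4.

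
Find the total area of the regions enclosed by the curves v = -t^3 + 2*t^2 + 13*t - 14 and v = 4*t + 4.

443/6

Set the curves equal: -t^3 + 2*t^2 + 13*t - 14 = 4*t + 4, so -t^3 + 2*t^2 + 9*t - 18 = 0, which factors as -(t - 3)*(t - 2)*(t + 3) = 0. The curves meet at t = -3, 2, 3.
On [-3, 2], v = 4*t + 4 is on top; that piece has area ∫[-3,2] (-(-t^3 + 2*t^2 + 9*t - 18)) dt = 875/12.
On [2, 3], v = -t^3 + 2*t^2 + 13*t - 14 is on top; that piece has area ∫[2,3] (-t^3 + 2*t^2 + 9*t - 18) dt = 11/12.
Total enclosed area = 875/12 + 11/12 = 443/6.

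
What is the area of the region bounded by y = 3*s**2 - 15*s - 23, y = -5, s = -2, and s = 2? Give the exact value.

The difference (3*s**2 - 15*s - 23) - (-5) = 3*s**2 - 15*s - 18 changes sign at s = -1 inside [-2, 2], so split the integral there.
∫[-2,-1] (3*s**2 - 15*s - 18) ds = 23/2.
∫[-1,2] (3*s**2 - 15*s - 18) ds = -135/2; the area of that piece is 135/2.
Total area = 23/2 + 135/2 = 79.

79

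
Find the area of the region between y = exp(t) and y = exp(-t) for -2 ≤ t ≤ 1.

-4 + exp(-2) + exp(-1) + exp(1) + exp(2)

The difference (exp(t)) - (exp(-t)) = exp(t) - exp(-t) changes sign at t = 0 inside [-2, 1], so split the integral there.
∫[-2,0] (exp(t) - exp(-t)) dt = -exp(2) - exp(-2) + 2; the area of that piece is -2 + exp(-2) + exp(2).
∫[0,1] (exp(t) - exp(-t)) dt = -2 + exp(-1) + exp(1).
Total area = (-2 + exp(-2) + exp(2)) + (-2 + exp(-1) + exp(1)) = -4 + exp(-2) + exp(-1) + exp(1) + exp(2).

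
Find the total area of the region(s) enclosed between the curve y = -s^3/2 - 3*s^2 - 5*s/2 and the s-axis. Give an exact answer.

The curve meets the s-axis where -s^3/2 - 3*s^2 - 5*s/2 = 0, i.e. -s*(s + 1)*(s + 5)/2 = 0, at s = -5, -1, 0.
On [-5, -1] the curve lies below the axis; ∫[-5,-1] (-s^3/2 - 3*s^2 - 5*s/2) ds = -16, giving area 16.
On [-1, 0] the curve lies above the axis; ∫[-1,0] (-s^3/2 - 3*s^2 - 5*s/2) ds = 3/8, giving area 3/8.
Total area = 16 + 3/8 = 131/8.

131/8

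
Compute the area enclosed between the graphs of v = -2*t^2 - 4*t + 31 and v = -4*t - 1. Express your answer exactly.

512/3

Set the curves equal: -2*t^2 - 4*t + 31 = -4*t - 1, so -2*t^2 + 32 = 0, which factors as -2*(t - 4)*(t + 4) = 0. The curves meet at t = -4, 4.
On [-4, 4], v = -2*t^2 - 4*t + 31 is on top; that piece has area ∫[-4,4] (-2*t^2 + 32) dt = 512/3.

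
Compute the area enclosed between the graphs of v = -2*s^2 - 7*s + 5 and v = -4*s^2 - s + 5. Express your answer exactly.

9

Set the curves equal: -2*s^2 - 7*s + 5 = -4*s^2 - s + 5, so 2*s^2 - 6*s = 0, which factors as 2*s*(s - 3) = 0. The curves meet at s = 0, 3.
On [0, 3], v = -4*s^2 - s + 5 is on top; that piece has area ∫[0,3] (-(2*s^2 - 6*s)) ds = 9.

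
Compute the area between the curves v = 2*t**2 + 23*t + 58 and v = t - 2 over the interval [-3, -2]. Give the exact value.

On [-3, -2], (2*t**2 + 23*t + 58) - (t - 2) = 2*t**2 + 22*t + 60 is ≥ 0 throughout, so the area is a single integral of |2*t**2 + 22*t + 60|.
∫[-3,-2] (2*t**2 + 22*t + 60) dt = 53/3.

53/3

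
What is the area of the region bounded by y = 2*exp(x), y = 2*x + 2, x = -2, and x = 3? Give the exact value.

On [-2, 3], (2*exp(x)) - (2*x + 2) = -2*x + 2*exp(x) - 2 is ≥ 0 throughout, so the area is a single integral of |-2*x + 2*exp(x) - 2|.
∫[-2,3] (-2*x + 2*exp(x) - 2) dx = -15 - 2*exp(-2) + 2*exp(3).

-15 - 2*exp(-2) + 2*exp(3)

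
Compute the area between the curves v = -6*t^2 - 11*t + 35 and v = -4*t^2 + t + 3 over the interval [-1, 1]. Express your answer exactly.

On [-1, 1], (-6*t^2 - 11*t + 35) - (-4*t^2 + t + 3) = -2*t^2 - 12*t + 32 is ≥ 0 throughout, so the area is a single integral of |-2*t^2 - 12*t + 32|.
∫[-1,1] (-2*t^2 - 12*t + 32) dt = 188/3.

188/3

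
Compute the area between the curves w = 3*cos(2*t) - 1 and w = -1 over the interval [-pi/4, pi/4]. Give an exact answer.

On [-pi/4, pi/4], (3*cos(2*t) - 1) - (-1) = 3*cos(2*t) is ≥ 0 throughout, so the area is a single integral of |3*cos(2*t)|.
∫[-pi/4,pi/4] (3*cos(2*t)) dt = 3.

3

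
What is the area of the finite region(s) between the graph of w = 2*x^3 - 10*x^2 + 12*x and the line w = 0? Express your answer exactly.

37/6

The curve meets the x-axis where 2*x^3 - 10*x^2 + 12*x = 0, i.e. 2*x*(x - 3)*(x - 2) = 0, at x = 0, 2, 3.
On [0, 2] the curve lies above the axis; ∫[0,2] (2*x^3 - 10*x^2 + 12*x) dx = 16/3, giving area 16/3.
On [2, 3] the curve lies below the axis; ∫[2,3] (2*x^3 - 10*x^2 + 12*x) dx = -5/6, giving area 5/6.
Total area = 16/3 + 5/6 = 37/6.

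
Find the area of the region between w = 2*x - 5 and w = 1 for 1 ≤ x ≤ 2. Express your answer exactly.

3

On [1, 2], (2*x - 5) - (1) = 2*x - 6 is ≤ 0 throughout, so the area is a single integral of |2*x - 6|.
∫[1,2] (2*x - 6) dx = -3; the area of that piece is 3.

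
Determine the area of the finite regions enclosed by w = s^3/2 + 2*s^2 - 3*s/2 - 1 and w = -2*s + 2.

Set the curves equal: s^3/2 + 2*s^2 - 3*s/2 - 1 = -2*s + 2, so s^3/2 + 2*s^2 + s/2 - 3 = 0, which factors as (s - 1)*(s + 2)*(s + 3)/2 = 0. The curves meet at s = -3, -2, 1.
On [-3, -2], w = s^3/2 + 2*s^2 - 3*s/2 - 1 is on top; that piece has area ∫[-3,-2] (s^3/2 + 2*s^2 + s/2 - 3) ds = 7/24.
On [-2, 1], w = -2*s + 2 is on top; that piece has area ∫[-2,1] (-(s^3/2 + 2*s^2 + s/2 - 3)) ds = 45/8.
Total enclosed area = 7/24 + 45/8 = 71/12.

71/12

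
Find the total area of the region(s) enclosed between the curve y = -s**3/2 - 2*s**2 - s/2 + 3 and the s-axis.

The curve meets the s-axis where -s**3/2 - 2*s**2 - s/2 + 3 = 0, i.e. -(s - 1)*(s + 2)*(s + 3)/2 = 0, at s = -3, -2, 1.
On [-3, -2] the curve lies below the axis; ∫[-3,-2] (-s**3/2 - 2*s**2 - s/2 + 3) ds = -7/24, giving area 7/24.
On [-2, 1] the curve lies above the axis; ∫[-2,1] (-s**3/2 - 2*s**2 - s/2 + 3) ds = 45/8, giving area 45/8.
Total area = 7/24 + 45/8 = 71/12.

71/12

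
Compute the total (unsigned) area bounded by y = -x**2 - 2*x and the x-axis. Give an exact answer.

The curve meets the x-axis where -x**2 - 2*x = 0, i.e. -x*(x + 2) = 0, at x = -2, 0.
On [-2, 0] the curve lies above the axis; ∫[-2,0] (-x**2 - 2*x) dx = 4/3, giving area 4/3.

4/3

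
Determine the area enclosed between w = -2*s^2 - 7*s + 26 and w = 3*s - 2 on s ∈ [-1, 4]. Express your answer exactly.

The difference (-2*s^2 - 7*s + 26) - (3*s - 2) = -2*s^2 - 10*s + 28 changes sign at s = 2 inside [-1, 4], so split the integral there.
∫[-1,2] (-2*s^2 - 10*s + 28) ds = 63.
∫[2,4] (-2*s^2 - 10*s + 28) ds = -124/3; the area of that piece is 124/3.
Total area = 63 + 124/3 = 313/3.

313/3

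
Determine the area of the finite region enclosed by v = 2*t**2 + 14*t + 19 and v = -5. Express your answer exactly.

Set the curves equal: 2*t**2 + 14*t + 19 = -5, so 2*t**2 + 14*t + 24 = 0, which factors as 2*(t + 3)*(t + 4) = 0. The curves meet at t = -4, -3.
On [-4, -3], v = -5 is on top; that piece has area ∫[-4,-3] (-(2*t**2 + 14*t + 24)) dt = 1/3.

1/3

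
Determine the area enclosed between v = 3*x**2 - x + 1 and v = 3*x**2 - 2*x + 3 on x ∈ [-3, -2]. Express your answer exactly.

On [-3, -2], (3*x**2 - x + 1) - (3*x**2 - 2*x + 3) = x - 2 is ≤ 0 throughout, so the area is a single integral of |x - 2|.
∫[-3,-2] (x - 2) dx = -9/2; the area of that piece is 9/2.

9/2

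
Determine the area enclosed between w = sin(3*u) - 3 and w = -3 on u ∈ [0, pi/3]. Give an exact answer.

On [0, pi/3], (sin(3*u) - 3) - (-3) = sin(3*u) is ≥ 0 throughout, so the area is a single integral of |sin(3*u)|.
∫[0,pi/3] (sin(3*u)) du = 2/3.

2/3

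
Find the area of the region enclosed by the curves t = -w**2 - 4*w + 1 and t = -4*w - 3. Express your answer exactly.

Both boundary curves give t as a function of w, so integrate with respect to w. Setting them equal: -w**2 + 4 = 0, i.e. -(w - 2)*(w + 2) = 0, so they meet at w = -2, 2.
For w in [-2, 2], t = -w**2 - 4*w + 1 is on the right; area = ∫[-2,2] (-w**2 + 4) dw = 32/3.

32/3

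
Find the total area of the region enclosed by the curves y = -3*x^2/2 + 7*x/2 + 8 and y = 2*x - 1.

125/4

Set the curves equal: -3*x^2/2 + 7*x/2 + 8 = 2*x - 1, so -3*x^2/2 + 3*x/2 + 9 = 0, which factors as -3*(x - 3)*(x + 2)/2 = 0. The curves meet at x = -2, 3.
On [-2, 3], y = -3*x^2/2 + 7*x/2 + 8 is on top; that piece has area ∫[-2,3] (-3*x^2/2 + 3*x/2 + 9) dx = 125/4.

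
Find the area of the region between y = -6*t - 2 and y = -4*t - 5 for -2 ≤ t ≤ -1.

6

On [-2, -1], (-6*t - 2) - (-4*t - 5) = -2*t + 3 is ≥ 0 throughout, so the area is a single integral of |-2*t + 3|.
∫[-2,-1] (-2*t + 3) dt = 6.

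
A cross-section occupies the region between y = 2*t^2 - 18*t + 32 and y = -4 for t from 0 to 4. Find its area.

The difference (2*t^2 - 18*t + 32) - (-4) = 2*t^2 - 18*t + 36 changes sign at t = 3 inside [0, 4], so split the integral there.
∫[0,3] (2*t^2 - 18*t + 36) dt = 45.
∫[3,4] (2*t^2 - 18*t + 36) dt = -7/3; the area of that piece is 7/3.
Total area = 45 + 7/3 = 142/3.

142/3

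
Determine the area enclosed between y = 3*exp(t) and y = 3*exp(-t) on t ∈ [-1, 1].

The difference (3*exp(t)) - (3*exp(-t)) = 3*exp(t) - 3*exp(-t) changes sign at t = 0 inside [-1, 1], so split the integral there.
∫[-1,0] (3*exp(t) - 3*exp(-t)) dt = -3*exp(1) - 3*exp(-1) + 6; the area of that piece is -6 + 3*exp(-1) + 3*exp(1).
∫[0,1] (3*exp(t) - 3*exp(-t)) dt = -6 + 3*exp(-1) + 3*exp(1).
Total area = (-6 + 3*exp(-1) + 3*exp(1)) + (-6 + 3*exp(-1) + 3*exp(1)) = -12 + 6*exp(-1) + 6*exp(1).

-12 + 6*exp(-1) + 6*exp(1)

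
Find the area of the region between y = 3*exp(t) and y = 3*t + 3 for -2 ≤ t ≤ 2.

On [-2, 2], (3*exp(t)) - (3*t + 3) = -3*t + 3*exp(t) - 3 is ≥ 0 throughout, so the area is a single integral of |-3*t + 3*exp(t) - 3|.
∫[-2,2] (-3*t + 3*exp(t) - 3) dt = -12 - 3*exp(-2) + 3*exp(2).

-12 - 3*exp(-2) + 3*exp(2)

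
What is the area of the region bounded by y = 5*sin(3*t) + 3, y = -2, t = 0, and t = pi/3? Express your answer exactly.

On [0, pi/3], (5*sin(3*t) + 3) - (-2) = 5*sin(3*t) + 5 is ≥ 0 throughout, so the area is a single integral of |5*sin(3*t) + 5|.
∫[0,pi/3] (5*sin(3*t) + 5) dt = 10/3 + 5*pi/3.

10/3 + 5*pi/3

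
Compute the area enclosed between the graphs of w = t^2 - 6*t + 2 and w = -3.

32/3

Set the curves equal: t^2 - 6*t + 2 = -3, so t^2 - 6*t + 5 = 0, which factors as (t - 5)*(t - 1) = 0. The curves meet at t = 1, 5.
On [1, 5], w = -3 is on top; that piece has area ∫[1,5] (-(t^2 - 6*t + 5)) dt = 32/3.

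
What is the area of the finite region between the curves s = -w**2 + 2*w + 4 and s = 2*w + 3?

Both boundary curves give s as a function of w, so integrate with respect to w. Setting them equal: -w**2 + 1 = 0, i.e. -(w - 1)*(w + 1) = 0, so they meet at w = -1, 1.
For w in [-1, 1], s = -w**2 + 2*w + 4 is on the right; area = ∫[-1,1] (-w**2 + 1) dw = 4/3.

4/3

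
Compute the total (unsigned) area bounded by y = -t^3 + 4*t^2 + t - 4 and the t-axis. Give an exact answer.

The curve meets the t-axis where -t^3 + 4*t^2 + t - 4 = 0, i.e. -(t - 4)*(t - 1)*(t + 1) = 0, at t = -1, 1, 4.
On [-1, 1] the curve lies below the axis; ∫[-1,1] (-t^3 + 4*t^2 + t - 4) dt = -16/3, giving area 16/3.
On [1, 4] the curve lies above the axis; ∫[1,4] (-t^3 + 4*t^2 + t - 4) dt = 63/4, giving area 63/4.
Total area = 16/3 + 63/4 = 253/12.

253/12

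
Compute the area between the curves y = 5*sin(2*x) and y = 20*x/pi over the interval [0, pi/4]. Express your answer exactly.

5/2 - 5*pi/8

On [0, pi/4], (5*sin(2*x)) - (20*x/pi) = -20*x/pi + 5*sin(2*x) is ≥ 0 throughout, so the area is a single integral of |-20*x/pi + 5*sin(2*x)|.
∫[0,pi/4] (-20*x/pi + 5*sin(2*x)) dx = 5/2 - 5*pi/8.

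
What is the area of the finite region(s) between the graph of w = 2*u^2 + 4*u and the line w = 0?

8/3

The curve meets the u-axis where 2*u^2 + 4*u = 0, i.e. 2*u*(u + 2) = 0, at u = -2, 0.
On [-2, 0] the curve lies below the axis; ∫[-2,0] (2*u^2 + 4*u) du = -8/3, giving area 8/3.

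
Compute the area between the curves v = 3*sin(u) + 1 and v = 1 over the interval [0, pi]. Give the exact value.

On [0, pi], (3*sin(u) + 1) - (1) = 3*sin(u) is ≥ 0 throughout, so the area is a single integral of |3*sin(u)|.
∫[0,pi] (3*sin(u)) du = 6.

6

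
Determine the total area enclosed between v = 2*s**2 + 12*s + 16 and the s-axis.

8/3

The curve meets the s-axis where 2*s**2 + 12*s + 16 = 0, i.e. 2*(s + 2)*(s + 4) = 0, at s = -4, -2.
On [-4, -2] the curve lies below the axis; ∫[-4,-2] (2*s**2 + 12*s + 16) ds = -8/3, giving area 8/3.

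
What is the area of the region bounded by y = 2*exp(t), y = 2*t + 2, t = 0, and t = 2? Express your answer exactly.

On [0, 2], (2*exp(t)) - (2*t + 2) = -2*t + 2*exp(t) - 2 is ≥ 0 throughout, so the area is a single integral of |-2*t + 2*exp(t) - 2|.
∫[0,2] (-2*t + 2*exp(t) - 2) dt = -10 + 2*exp(2).

-10 + 2*exp(2)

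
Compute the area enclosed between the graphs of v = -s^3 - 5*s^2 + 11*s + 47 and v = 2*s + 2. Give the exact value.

568/3

Set the curves equal: -s^3 - 5*s^2 + 11*s + 47 = 2*s + 2, so -s^3 - 5*s^2 + 9*s + 45 = 0, which factors as -(s - 3)*(s + 3)*(s + 5) = 0. The curves meet at s = -5, -3, 3.
On [-5, -3], v = 2*s + 2 is on top; that piece has area ∫[-5,-3] (-(-s^3 - 5*s^2 + 9*s + 45)) ds = 28/3.
On [-3, 3], v = -s^3 - 5*s^2 + 11*s + 47 is on top; that piece has area ∫[-3,3] (-s^3 - 5*s^2 + 9*s + 45) ds = 180.
Total enclosed area = 28/3 + 180 = 568/3.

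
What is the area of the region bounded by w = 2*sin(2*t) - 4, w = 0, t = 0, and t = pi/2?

-2 + 2*pi

On [0, pi/2], (2*sin(2*t) - 4) - (0) = 2*sin(2*t) - 4 is ≤ 0 throughout, so the area is a single integral of |2*sin(2*t) - 4|.
∫[0,pi/2] (2*sin(2*t) - 4) dt = 2 - 2*pi; the area of that piece is -2 + 2*pi.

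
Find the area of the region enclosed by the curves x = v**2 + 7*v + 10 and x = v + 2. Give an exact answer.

Both boundary curves give x as a function of v, so integrate with respect to v. Setting them equal: v**2 + 6*v + 8 = 0, i.e. (v + 2)*(v + 4) = 0, so they meet at v = -4, -2.
For v in [-4, -2], x = v**2 + 7*v + 10 is on the left; area = ∫[-4,-2] (-(v**2 + 6*v + 8)) dv = 4/3.

4/3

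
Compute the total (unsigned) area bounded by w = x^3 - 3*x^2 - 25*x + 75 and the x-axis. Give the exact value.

524

The curve meets the x-axis where x^3 - 3*x^2 - 25*x + 75 = 0, i.e. (x - 5)*(x - 3)*(x + 5) = 0, at x = -5, 3, 5.
On [-5, 3] the curve lies above the axis; ∫[-5,3] (x^3 - 3*x^2 - 25*x + 75) dx = 512, giving area 512.
On [3, 5] the curve lies below the axis; ∫[3,5] (x^3 - 3*x^2 - 25*x + 75) dx = -12, giving area 12.
Total area = 512 + 12 = 524.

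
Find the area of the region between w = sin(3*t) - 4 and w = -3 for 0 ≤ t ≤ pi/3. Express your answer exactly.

-2/3 + pi/3

On [0, pi/3], (sin(3*t) - 4) - (-3) = sin(3*t) - 1 is ≤ 0 throughout, so the area is a single integral of |sin(3*t) - 1|.
∫[0,pi/3] (sin(3*t) - 1) dt = 2/3 - pi/3; the area of that piece is -2/3 + pi/3.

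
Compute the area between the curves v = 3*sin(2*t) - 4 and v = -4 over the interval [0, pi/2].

3

On [0, pi/2], (3*sin(2*t) - 4) - (-4) = 3*sin(2*t) is ≥ 0 throughout, so the area is a single integral of |3*sin(2*t)|.
∫[0,pi/2] (3*sin(2*t)) dt = 3.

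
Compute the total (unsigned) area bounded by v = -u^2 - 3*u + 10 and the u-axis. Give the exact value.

The curve meets the u-axis where -u^2 - 3*u + 10 = 0, i.e. -(u - 2)*(u + 5) = 0, at u = -5, 2.
On [-5, 2] the curve lies above the axis; ∫[-5,2] (-u^2 - 3*u + 10) du = 343/6, giving area 343/6.

343/6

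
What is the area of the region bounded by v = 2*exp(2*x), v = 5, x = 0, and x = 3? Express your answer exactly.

-19 - 11*log(2)/2 + log(10)/2 + 9*log(5)/2 + exp(6)

The difference (2*exp(2*x)) - (5) = 2*exp(2*x) - 5 changes sign at x = -log(2)/2 + log(5)/2 inside [0, 3], so split the integral there.
∫[0,-log(2)/2 + log(5)/2] (2*exp(2*x) - 5) dx = log(4*sqrt(10)/125) + 3/2; the area of that piece is -3/2 + log(25*sqrt(10)/8).
∫[-log(2)/2 + log(5)/2,3] (2*exp(2*x) - 5) dx = -35/2 - 5*log(2)/2 + 5*log(5)/2 + exp(6).
Total area = (-3/2 + log(25*sqrt(10)/8)) + (-35/2 - 5*log(2)/2 + 5*log(5)/2 + exp(6)) = -19 - 11*log(2)/2 + log(10)/2 + 9*log(5)/2 + exp(6).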